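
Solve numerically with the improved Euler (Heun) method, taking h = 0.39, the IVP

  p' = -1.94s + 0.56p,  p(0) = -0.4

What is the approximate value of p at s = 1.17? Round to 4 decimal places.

-2.3865

Heun: k1 = f(s_n, p_n); k2 = f(s_n + h, p_n + h·k1); p_{n+1} = p_n + (h/2)·(k1 + k2).
s=0.000000, p=-0.400000:
  k1 = f(0.000000, -0.400000) = -0.224000
  k2 = f(0.390000, -0.487360) = -1.029522
  p ← -0.400000 + (0.39/2)·(-0.224000 + (-1.029522)) = -0.644437
s=0.390000, p=-0.644437:
  k1 = f(0.390000, -0.644437) = -1.117485
  k2 = f(0.780000, -1.080256) = -2.118143
  p ← -0.644437 + (0.39/2)·(-1.117485 + (-2.118143)) = -1.275384
s=0.780000, p=-1.275384:
  k1 = f(0.780000, -1.275384) = -2.227415
  k2 = f(1.170000, -2.144076) = -3.470483
  p ← -1.275384 + (0.39/2)·(-2.227415 + (-3.470483)) = -2.386474
p(1.17) ≈ -2.3865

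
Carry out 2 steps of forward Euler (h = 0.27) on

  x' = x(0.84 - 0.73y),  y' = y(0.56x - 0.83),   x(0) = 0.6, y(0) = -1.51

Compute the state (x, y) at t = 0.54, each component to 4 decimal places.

1.3580, -1.1963

Euler on (x,y): x_{n+1} = x_n + h·x', y_{n+1} = y_n + h·y'.
0.000000: (0.600000, -1.510000); f=(1.165380, 0.745940) → (0.914653, -1.308596)
0.270000: (0.914653, -1.308596); f=(1.642053, 0.415865) → (1.358007, -1.196313)
(x(0.54), y(0.54)) ≈ (1.3580, -1.1963)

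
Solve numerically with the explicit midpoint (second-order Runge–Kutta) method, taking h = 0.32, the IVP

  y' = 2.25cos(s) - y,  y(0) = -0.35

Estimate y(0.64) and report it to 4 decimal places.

Midpoint: k1 = f(s_n, y_n); k2 = f(s_n + h/2, y_n + (h/2)·k1); y_{n+1} = y_n + h·k2.
s=0.000000, y=-0.350000:
  k1 = f(0.000000, -0.350000) = 2.600000
  k2 = f(0.160000, 0.066000) = 2.155261
  y ← -0.350000 + 0.32·2.155261 = 0.339684
s=0.320000, y=0.339684:
  k1 = f(0.320000, 0.339684) = 1.796096
  k2 = f(0.480000, 0.627059) = 1.368680
  y ← 0.339684 + 0.32·1.368680 = 0.777661
y(0.64) ≈ 0.7777

0.7777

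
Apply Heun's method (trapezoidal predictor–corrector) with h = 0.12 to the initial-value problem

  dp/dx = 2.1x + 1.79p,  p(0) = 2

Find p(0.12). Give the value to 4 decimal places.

2.4909

Heun: k1 = f(x_n, p_n); k2 = f(x_n + h, p_n + h·k1); p_{n+1} = p_n + (h/2)·(k1 + k2).
x=0.000000, p=2.000000:
  k1 = f(0.000000, 2.000000) = 3.580000
  k2 = f(0.120000, 2.429600) = 4.600984
  p ← 2.000000 + (0.12/2)·(3.580000 + 4.600984) = 2.490859
p(0.12) ≈ 2.4909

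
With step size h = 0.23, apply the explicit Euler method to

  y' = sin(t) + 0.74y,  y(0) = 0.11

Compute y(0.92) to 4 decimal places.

0.5440

Euler: y_{n+1} = y_n + h·f(t_n, y_n).
t=0.000000, y=0.110000: f=0.081400 → y ← 0.110000 + 0.23·0.081400 = 0.128722
t=0.230000, y=0.128722: f=0.323232 → y ← 0.128722 + 0.23·0.323232 = 0.203065
t=0.460000, y=0.203065: f=0.594216 → y ← 0.203065 + 0.23·0.594216 = 0.339735
t=0.690000, y=0.339735: f=0.887941 → y ← 0.339735 + 0.23·0.887941 = 0.543962
y(0.92) ≈ 0.5440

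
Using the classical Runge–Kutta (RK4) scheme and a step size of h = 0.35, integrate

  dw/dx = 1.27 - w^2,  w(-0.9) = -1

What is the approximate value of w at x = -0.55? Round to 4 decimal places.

RK4: k1 = f(x_n, w_n); k2 = f(x_n + h/2, w_n + (h/2)·k1); k3 = f(x_n + h/2, w_n + (h/2)·k2); k4 = f(x_n + h, w_n + h·k3); w_{n+1} = w_n + (h/6)·(k1 + 2k2 + 2k3 + k4).
x=-0.900000, w=-1.000000:
  k1 = f(-0.900000, -1.000000) = 0.270000
  k2 = f(-0.725000, -0.952750) = 0.362267
  k3 = f(-0.725000, -0.936603) = 0.392774
  k4 = f(-0.550000, -0.862529) = 0.526044
  w ← -1.000000 + (0.35/6)·(k1 + 2k2 + 2k3 + k4) = -0.865476
w(-0.55) ≈ -0.8655

-0.8655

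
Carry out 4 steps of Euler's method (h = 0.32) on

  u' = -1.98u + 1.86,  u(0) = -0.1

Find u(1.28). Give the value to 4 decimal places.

Euler: u_{n+1} = u_n + h·f(t_n, u_n).
t=0.000000, u=-0.100000: f=2.058000 → u ← -0.100000 + 0.32·2.058000 = 0.558560
t=0.320000, u=0.558560: f=0.754051 → u ← 0.558560 + 0.32·0.754051 = 0.799856
t=0.640000, u=0.799856: f=0.276284 → u ← 0.799856 + 0.32·0.276284 = 0.888267
t=0.960000, u=0.888267: f=0.101231 → u ← 0.888267 + 0.32·0.101231 = 0.920661
u(1.28) ≈ 0.9207

0.9207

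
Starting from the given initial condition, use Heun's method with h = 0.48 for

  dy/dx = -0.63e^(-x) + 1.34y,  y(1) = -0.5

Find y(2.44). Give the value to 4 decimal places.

-3.7889

Heun: k1 = f(x_n, y_n); k2 = f(x_n + h, y_n + h·k1); y_{n+1} = y_n + (h/2)·(k1 + k2).
x=1.000000, y=-0.500000:
  k1 = f(1.000000, -0.500000) = -0.901764
  k2 = f(1.480000, -0.932847) = -1.393426
  y ← -0.500000 + (0.48/2)·(-0.901764 + (-1.393426)) = -1.050846
x=1.480000, y=-1.050846:
  k1 = f(1.480000, -1.050846) = -1.551545
  k2 = f(1.960000, -1.795587) = -2.494828
  y ← -1.050846 + (0.48/2)·(-1.551545 + (-2.494828)) = -2.021975
x=1.960000, y=-2.021975:
  k1 = f(1.960000, -2.021975) = -2.798188
  k2 = f(2.440000, -3.365105) = -4.564152
  y ← -2.021975 + (0.48/2)·(-2.798188 + (-4.564152)) = -3.788937
y(2.44) ≈ -3.7889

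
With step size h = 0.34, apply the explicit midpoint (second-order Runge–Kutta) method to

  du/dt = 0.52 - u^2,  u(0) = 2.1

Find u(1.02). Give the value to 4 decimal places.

Midpoint: k1 = f(t_n, u_n); k2 = f(t_n + h/2, u_n + (h/2)·k1); u_{n+1} = u_n + h·k2.
t=0.000000, u=2.100000:
  k1 = f(0.000000, 2.100000) = -3.890000
  k2 = f(0.170000, 1.438700) = -1.549858
  u ← 2.100000 + 0.34·(-1.549858) = 1.573048
t=0.340000, u=1.573048:
  k1 = f(0.340000, 1.573048) = -1.954481
  k2 = f(0.510000, 1.240787) = -1.019551
  u ← 1.573048 + 0.34·(-1.019551) = 1.226401
t=0.680000, u=1.226401:
  k1 = f(0.680000, 1.226401) = -0.984059
  k2 = f(0.850000, 1.059111) = -0.601716
  u ← 1.226401 + 0.34·(-0.601716) = 1.021818
u(1.02) ≈ 1.0218

1.0218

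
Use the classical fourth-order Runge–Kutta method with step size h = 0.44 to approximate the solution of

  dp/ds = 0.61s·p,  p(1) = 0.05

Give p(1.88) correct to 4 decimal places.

0.1083

RK4: k1 = f(s_n, p_n); k2 = f(s_n + h/2, p_n + (h/2)·k1); k3 = f(s_n + h/2, p_n + (h/2)·k2); k4 = f(s_n + h, p_n + h·k3); p_{n+1} = p_n + (h/6)·(k1 + 2k2 + 2k3 + k4).
s=1.000000, p=0.050000:
  k1 = f(1.000000, 0.050000) = 0.030500
  k2 = f(1.220000, 0.056710) = 0.042204
  k3 = f(1.220000, 0.059285) = 0.044120
  k4 = f(1.440000, 0.069413) = 0.060972
  p ← 0.050000 + (0.44/6)·(k1 + 2k2 + 2k3 + k4) = 0.069369
s=1.440000, p=0.069369:
  k1 = f(1.440000, 0.069369) = 0.060933
  k2 = f(1.660000, 0.082774) = 0.083817
  k3 = f(1.660000, 0.087808) = 0.088915
  k4 = f(1.880000, 0.108491) = 0.124418
  p ← 0.069369 + (0.44/6)·(k1 + 2k2 + 2k3 + k4) = 0.108295
p(1.88) ≈ 0.1083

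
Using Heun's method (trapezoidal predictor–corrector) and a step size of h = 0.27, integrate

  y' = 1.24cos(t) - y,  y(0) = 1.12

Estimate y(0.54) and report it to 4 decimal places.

1.1366

Heun: k1 = f(t_n, y_n); k2 = f(t_n + h, y_n + h·k1); y_{n+1} = y_n + (h/2)·(k1 + k2).
t=0.000000, y=1.120000:
  k1 = f(0.000000, 1.120000) = 0.120000
  k2 = f(0.270000, 1.152400) = 0.042676
  y ← 1.120000 + (0.27/2)·(0.120000 + 0.042676) = 1.141961
t=0.270000, y=1.141961:
  k1 = f(0.270000, 1.141961) = 0.053115
  k2 = f(0.540000, 1.156302) = -0.092743
  y ← 1.141961 + (0.27/2)·(0.053115 + (-0.092743)) = 1.136611
y(0.54) ≈ 1.1366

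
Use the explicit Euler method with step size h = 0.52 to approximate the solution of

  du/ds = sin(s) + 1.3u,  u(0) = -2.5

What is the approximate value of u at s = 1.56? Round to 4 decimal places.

-10.8881

Euler: u_{n+1} = u_n + h·f(s_n, u_n).
s=0.000000, u=-2.500000: f=-3.250000 → u ← -2.500000 + 0.52·(-3.250000) = -4.190000
s=0.520000, u=-4.190000: f=-4.950120 → u ← -4.190000 + 0.52·(-4.950120) = -6.764062
s=1.040000, u=-6.764062: f=-7.930877 → u ← -6.764062 + 0.52·(-7.930877) = -10.888118
u(1.56) ≈ -10.8881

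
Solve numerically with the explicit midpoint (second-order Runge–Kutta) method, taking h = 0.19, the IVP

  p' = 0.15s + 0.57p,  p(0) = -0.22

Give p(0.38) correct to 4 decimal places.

Midpoint: k1 = f(s_n, p_n); k2 = f(s_n + h/2, p_n + (h/2)·k1); p_{n+1} = p_n + h·k2.
s=0.000000, p=-0.220000:
  k1 = f(0.000000, -0.220000) = -0.125400
  k2 = f(0.095000, -0.231913) = -0.117940
  p ← -0.220000 + 0.19·(-0.117940) = -0.242409
s=0.190000, p=-0.242409:
  k1 = f(0.190000, -0.242409) = -0.109673
  k2 = f(0.285000, -0.252828) = -0.101362
  p ← -0.242409 + 0.19·(-0.101362) = -0.261667
p(0.38) ≈ -0.2617

-0.2617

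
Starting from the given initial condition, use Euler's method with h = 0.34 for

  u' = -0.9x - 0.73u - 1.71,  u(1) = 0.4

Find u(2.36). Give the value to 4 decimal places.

-2.8328

Euler: u_{n+1} = u_n + h·f(x_n, u_n).
x=1.000000, u=0.400000: f=-2.902000 → u ← 0.400000 + 0.34·(-2.902000) = -0.586680
x=1.340000, u=-0.586680: f=-2.487724 → u ← -0.586680 + 0.34·(-2.487724) = -1.432506
x=1.680000, u=-1.432506: f=-2.176271 → u ← -1.432506 + 0.34·(-2.176271) = -2.172438
x=2.020000, u=-2.172438: f=-1.942120 → u ← -2.172438 + 0.34·(-1.942120) = -2.832759
u(2.36) ≈ -2.8328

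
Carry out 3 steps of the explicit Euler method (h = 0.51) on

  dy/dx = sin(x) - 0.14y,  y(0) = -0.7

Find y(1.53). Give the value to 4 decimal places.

Euler: y_{n+1} = y_n + h·f(x_n, y_n).
x=0.000000, y=-0.700000: f=0.098000 → y ← -0.700000 + 0.51·0.098000 = -0.650020
x=0.510000, y=-0.650020: f=0.579180 → y ← -0.650020 + 0.51·0.579180 = -0.354638
x=1.020000, y=-0.354638: f=0.901757 → y ← -0.354638 + 0.51·0.901757 = 0.105258
y(1.53) ≈ 0.1053

0.1053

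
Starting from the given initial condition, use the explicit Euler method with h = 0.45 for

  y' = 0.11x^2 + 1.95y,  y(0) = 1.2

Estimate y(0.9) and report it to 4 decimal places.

4.2400

Euler: y_{n+1} = y_n + h·f(x_n, y_n).
x=0.000000, y=1.200000: f=2.340000 → y ← 1.200000 + 0.45·2.340000 = 2.253000
x=0.450000, y=2.253000: f=4.415625 → y ← 2.253000 + 0.45·4.415625 = 4.240031
y(0.9) ≈ 4.2400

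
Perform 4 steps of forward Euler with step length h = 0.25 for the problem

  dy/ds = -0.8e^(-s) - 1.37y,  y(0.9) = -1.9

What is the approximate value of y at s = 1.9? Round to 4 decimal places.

Euler: y_{n+1} = y_n + h·f(s_n, y_n).
s=0.900000, y=-1.900000: f=2.277744 → y ← -1.900000 + 0.25·2.277744 = -1.330564
s=1.150000, y=-1.330564: f=1.569563 → y ← -1.330564 + 0.25·1.569563 = -0.938173
s=1.400000, y=-0.938173: f=1.088020 → y ← -0.938173 + 0.25·1.088020 = -0.666168
s=1.650000, y=-0.666168: f=0.759011 → y ← -0.666168 + 0.25·0.759011 = -0.476416
y(1.9) ≈ -0.4764

-0.4764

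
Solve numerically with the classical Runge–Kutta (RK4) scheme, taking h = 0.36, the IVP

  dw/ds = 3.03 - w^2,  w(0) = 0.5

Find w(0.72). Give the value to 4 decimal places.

RK4: k1 = f(s_n, w_n); k2 = f(s_n + h/2, w_n + (h/2)·k1); k3 = f(s_n + h/2, w_n + (h/2)·k2); k4 = f(s_n + h, w_n + h·k3); w_{n+1} = w_n + (h/6)·(k1 + 2k2 + 2k3 + k4).
s=0.000000, w=0.500000:
  k1 = f(0.000000, 0.500000) = 2.780000
  k2 = f(0.180000, 1.000400) = 2.029200
  k3 = f(0.180000, 0.865256) = 2.281332
  k4 = f(0.360000, 1.321280) = 1.284220
  w ← 0.500000 + (0.36/6)·(k1 + 2k2 + 2k3 + k4) = 1.261117
s=0.360000, w=1.261117:
  k1 = f(0.360000, 1.261117) = 1.439584
  k2 = f(0.540000, 1.520242) = 0.718864
  k3 = f(0.540000, 1.390513) = 1.096475
  k4 = f(0.720000, 1.655848) = 0.288167
  w ← 1.261117 + (0.36/6)·(k1 + 2k2 + 2k3 + k4) = 1.582623
w(0.72) ≈ 1.5826

1.5826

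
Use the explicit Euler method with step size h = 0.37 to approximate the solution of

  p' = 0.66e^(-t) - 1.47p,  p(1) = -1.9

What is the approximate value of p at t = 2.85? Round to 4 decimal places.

0.0151

Euler: p_{n+1} = p_n + h·f(t_n, p_n).
t=1.000000, p=-1.900000: f=3.035800 → p ← -1.900000 + 0.37·3.035800 = -0.776754
t=1.370000, p=-0.776754: f=1.309539 → p ← -0.776754 + 0.37·1.309539 = -0.292225
t=1.740000, p=-0.292225: f=0.545413 → p ← -0.292225 + 0.37·0.545413 = -0.090422
t=2.110000, p=-0.090422: f=0.212937 → p ← -0.090422 + 0.37·0.212937 = -0.011635
t=2.480000, p=-0.011635: f=0.072374 → p ← -0.011635 + 0.37·0.072374 = 0.015143
p(2.85) ≈ 0.0151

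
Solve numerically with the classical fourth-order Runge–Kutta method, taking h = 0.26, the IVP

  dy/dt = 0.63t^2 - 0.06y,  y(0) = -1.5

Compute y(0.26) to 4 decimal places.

-1.4731

RK4: k1 = f(t_n, y_n); k2 = f(t_n + h/2, y_n + (h/2)·k1); k3 = f(t_n + h/2, y_n + (h/2)·k2); k4 = f(t_n + h, y_n + h·k3); y_{n+1} = y_n + (h/6)·(k1 + 2k2 + 2k3 + k4).
t=0.000000, y=-1.500000:
  k1 = f(0.000000, -1.500000) = 0.090000
  k2 = f(0.130000, -1.488300) = 0.099945
  k3 = f(0.130000, -1.487007) = 0.099867
  k4 = f(0.260000, -1.474034) = 0.131030
  y ← -1.500000 + (0.26/6)·(k1 + 2k2 + 2k3 + k4) = -1.473105
y(0.26) ≈ -1.4731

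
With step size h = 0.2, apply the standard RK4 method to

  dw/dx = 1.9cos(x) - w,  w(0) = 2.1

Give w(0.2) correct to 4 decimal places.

2.0613

RK4: k1 = f(x_n, w_n); k2 = f(x_n + h/2, w_n + (h/2)·k1); k3 = f(x_n + h/2, w_n + (h/2)·k2); k4 = f(x_n + h, w_n + h·k3); w_{n+1} = w_n + (h/6)·(k1 + 2k2 + 2k3 + k4).
x=0.000000, w=2.100000:
  k1 = f(0.000000, 2.100000) = -0.200000
  k2 = f(0.100000, 2.080000) = -0.189492
  k3 = f(0.100000, 2.081051) = -0.190543
  k4 = f(0.200000, 2.061891) = -0.199765
  w ← 2.100000 + (0.2/6)·(k1 + 2k2 + 2k3 + k4) = 2.061339
w(0.2) ≈ 2.0613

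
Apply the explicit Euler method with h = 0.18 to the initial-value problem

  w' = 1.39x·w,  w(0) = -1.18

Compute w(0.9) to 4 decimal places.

Euler: w_{n+1} = w_n + h·f(x_n, w_n).
x=0.000000, w=-1.180000: f=0.000000 → w ← -1.180000 + 0.18·0.000000 = -1.180000
x=0.180000, w=-1.180000: f=-0.295236 → w ← -1.180000 + 0.18·(-0.295236) = -1.233142
x=0.360000, w=-1.233142: f=-0.617064 → w ← -1.233142 + 0.18·(-0.617064) = -1.344214
x=0.540000, w=-1.344214: f=-1.008967 → w ← -1.344214 + 0.18·(-1.008967) = -1.525828
x=0.720000, w=-1.525828: f=-1.527049 → w ← -1.525828 + 0.18·(-1.527049) = -1.800697
w(0.9) ≈ -1.8007

-1.8007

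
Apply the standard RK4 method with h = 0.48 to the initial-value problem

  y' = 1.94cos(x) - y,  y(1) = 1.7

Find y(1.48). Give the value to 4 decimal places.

1.2763

RK4: k1 = f(x_n, y_n); k2 = f(x_n + h/2, y_n + (h/2)·k1); k3 = f(x_n + h/2, y_n + (h/2)·k2); k4 = f(x_n + h, y_n + h·k3); y_{n+1} = y_n + (h/6)·(k1 + 2k2 + 2k3 + k4).
x=1.000000, y=1.700000:
  k1 = f(1.000000, 1.700000) = -0.651814
  k2 = f(1.240000, 1.543565) = -0.913460
  k3 = f(1.240000, 1.480770) = -0.850665
  k4 = f(1.480000, 1.291681) = -1.115778
  y ← 1.700000 + (0.48/6)·(k1 + 2k2 + 2k3 + k4) = 1.276333
y(1.48) ≈ 1.2763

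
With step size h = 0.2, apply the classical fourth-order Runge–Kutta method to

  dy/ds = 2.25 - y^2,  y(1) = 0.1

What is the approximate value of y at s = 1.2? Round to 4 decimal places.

RK4: k1 = f(s_n, y_n); k2 = f(s_n + h/2, y_n + (h/2)·k1); k3 = f(s_n + h/2, y_n + (h/2)·k2); k4 = f(s_n + h, y_n + h·k3); y_{n+1} = y_n + (h/6)·(k1 + 2k2 + 2k3 + k4).
s=1.000000, y=0.100000:
  k1 = f(1.000000, 0.100000) = 2.240000
  k2 = f(1.100000, 0.324000) = 2.145024
  k3 = f(1.100000, 0.314502) = 2.151088
  k4 = f(1.200000, 0.530218) = 1.968869
  y ← 0.100000 + (0.2/6)·(k1 + 2k2 + 2k3 + k4) = 0.526703
y(1.2) ≈ 0.5267

0.5267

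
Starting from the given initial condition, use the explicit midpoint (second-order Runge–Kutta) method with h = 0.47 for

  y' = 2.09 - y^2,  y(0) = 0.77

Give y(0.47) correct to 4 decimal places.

1.1608

Midpoint: k1 = f(t_n, y_n); k2 = f(t_n + h/2, y_n + (h/2)·k1); y_{n+1} = y_n + h·k2.
t=0.000000, y=0.770000:
  k1 = f(0.000000, 0.770000) = 1.497100
  k2 = f(0.235000, 1.121819) = 0.831523
  y ← 0.770000 + 0.47·0.831523 = 1.160816
y(0.47) ≈ 1.1608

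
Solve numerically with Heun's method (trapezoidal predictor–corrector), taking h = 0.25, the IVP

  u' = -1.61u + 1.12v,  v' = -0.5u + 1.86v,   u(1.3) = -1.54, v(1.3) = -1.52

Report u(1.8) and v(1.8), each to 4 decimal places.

-1.5884, -3.1817

Heun on (u,v): k1 = f(s_n, state_n); k2 = f(s_n + h, state_n + h·k1); state_{n+1} = state_n + (h/2)·(k1 + k2).
1.300000: (-1.540000, -1.520000)
  k1 = (0.777000, -2.057200)
  predictor → (-1.345750, -2.034300)
  k2 = (-0.111758, -3.110923)
  → (-1.456845, -2.166015)
1.550000: (-1.456845, -2.166015)
  k1 = (-0.080417, -3.300366)
  predictor → (-1.476949, -2.991107)
  k2 = (-0.972152, -4.824984)
  → (-1.588416, -3.181684)
(u(1.8), v(1.8)) ≈ (-1.5884, -3.1817)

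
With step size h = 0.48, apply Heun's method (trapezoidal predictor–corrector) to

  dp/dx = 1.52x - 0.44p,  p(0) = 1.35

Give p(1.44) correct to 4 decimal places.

2.0332

Heun: k1 = f(x_n, p_n); k2 = f(x_n + h, p_n + h·k1); p_{n+1} = p_n + (h/2)·(k1 + k2).
x=0.000000, p=1.350000:
  k1 = f(0.000000, 1.350000) = -0.594000
  k2 = f(0.480000, 1.064880) = 0.261053
  p ← 1.350000 + (0.48/2)·(-0.594000 + 0.261053) = 1.270093
x=0.480000, p=1.270093:
  k1 = f(0.480000, 1.270093) = 0.170759
  k2 = f(0.960000, 1.352057) = 0.864295
  p ← 1.270093 + (0.48/2)·(0.170759 + 0.864295) = 1.518506
x=0.960000, p=1.518506:
  k1 = f(0.960000, 1.518506) = 0.791058
  k2 = f(1.440000, 1.898213) = 1.353586
  p ← 1.518506 + (0.48/2)·(0.791058 + 1.353586) = 2.033220
p(1.44) ≈ 2.0332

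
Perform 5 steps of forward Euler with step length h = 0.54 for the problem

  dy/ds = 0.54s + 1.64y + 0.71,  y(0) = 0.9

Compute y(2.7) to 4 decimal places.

Euler: y_{n+1} = y_n + h·f(s_n, y_n).
s=0.000000, y=0.900000: f=2.186000 → y ← 0.900000 + 0.54·2.186000 = 2.080440
s=0.540000, y=2.080440: f=4.413522 → y ← 2.080440 + 0.54·4.413522 = 4.463742
s=1.080000, y=4.463742: f=8.613736 → y ← 4.463742 + 0.54·8.613736 = 9.115159
s=1.620000, y=9.115159: f=16.533661 → y ← 9.115159 + 0.54·16.533661 = 18.043336
s=2.160000, y=18.043336: f=31.467472 → y ← 18.043336 + 0.54·31.467472 = 35.035771
y(2.7) ≈ 35.0358

35.0358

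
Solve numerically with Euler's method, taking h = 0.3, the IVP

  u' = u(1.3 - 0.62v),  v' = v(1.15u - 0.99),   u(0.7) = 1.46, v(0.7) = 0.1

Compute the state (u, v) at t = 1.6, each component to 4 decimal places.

Euler on (u,v): u_{n+1} = u_n + h·u', v_{n+1} = v_n + h·v'.
0.700000: (1.460000, 0.100000); f=(1.807480, 0.068900) → (2.002244, 0.120670)
1.000000: (2.002244, 0.120670); f=(2.453119, 0.158389) → (2.738180, 0.168187)
1.300000: (2.738180, 0.168187); f=(3.274108, 0.363099) → (3.720412, 0.277117)
(u(1.6), v(1.6)) ≈ (3.7204, 0.2771)

3.7204, 0.2771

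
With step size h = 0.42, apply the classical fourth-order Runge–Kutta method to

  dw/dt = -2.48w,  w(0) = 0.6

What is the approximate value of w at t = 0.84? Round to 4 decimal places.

RK4: k1 = f(t_n, w_n); k2 = f(t_n + h/2, w_n + (h/2)·k1); k3 = f(t_n + h/2, w_n + (h/2)·k2); k4 = f(t_n + h, w_n + h·k3); w_{n+1} = w_n + (h/6)·(k1 + 2k2 + 2k3 + k4).
t=0.000000, w=0.600000:
  k1 = f(0.000000, 0.600000) = -1.488000
  k2 = f(0.210000, 0.287520) = -0.713050
  k3 = f(0.210000, 0.450260) = -1.116644
  k4 = f(0.420000, 0.131010) = -0.324904
  w ← 0.600000 + (0.42/6)·(k1 + 2k2 + 2k3 + k4) = 0.216940
t=0.420000, w=0.216940:
  k1 = f(0.420000, 0.216940) = -0.538010
  k2 = f(0.630000, 0.103957) = -0.257815
  k3 = f(0.630000, 0.162799) = -0.403741
  k4 = f(0.840000, 0.047369) = -0.117474
  w ← 0.216940 + (0.42/6)·(k1 + 2k2 + 2k3 + k4) = 0.078438
w(0.84) ≈ 0.0784

0.0784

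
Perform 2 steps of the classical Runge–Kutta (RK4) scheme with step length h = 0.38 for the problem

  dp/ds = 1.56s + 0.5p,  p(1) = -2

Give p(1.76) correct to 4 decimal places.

-0.9688

RK4: k1 = f(s_n, p_n); k2 = f(s_n + h/2, p_n + (h/2)·k1); k3 = f(s_n + h/2, p_n + (h/2)·k2); k4 = f(s_n + h, p_n + h·k3); p_{n+1} = p_n + (h/6)·(k1 + 2k2 + 2k3 + k4).
s=1.000000, p=-2.000000:
  k1 = f(1.000000, -2.000000) = 0.560000
  k2 = f(1.190000, -1.893600) = 0.909600
  k3 = f(1.190000, -1.827176) = 0.942812
  k4 = f(1.380000, -1.641731) = 1.331934
  p ← -2.000000 + (0.38/6)·(k1 + 2k2 + 2k3 + k4) = -1.645539
s=1.380000, p=-1.645539:
  k1 = f(1.380000, -1.645539) = 1.330031
  k2 = f(1.570000, -1.392833) = 1.752784
  k3 = f(1.570000, -1.312510) = 1.792945
  k4 = f(1.760000, -0.964219) = 2.263490
  p ← -1.645539 + (0.38/6)·(k1 + 2k2 + 2k3 + k4) = -0.968823
p(1.76) ≈ -0.9688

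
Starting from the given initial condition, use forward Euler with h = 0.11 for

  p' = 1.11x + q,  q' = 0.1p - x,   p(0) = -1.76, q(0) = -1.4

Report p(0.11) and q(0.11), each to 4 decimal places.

-1.9140, -1.4194

Euler on (p,q): p_{n+1} = p_n + h·p', q_{n+1} = q_n + h·q'.
0.000000: (-1.760000, -1.400000); f=(-1.400000, -0.176000) → (-1.914000, -1.419360)
(p(0.11), q(0.11)) ≈ (-1.9140, -1.4194)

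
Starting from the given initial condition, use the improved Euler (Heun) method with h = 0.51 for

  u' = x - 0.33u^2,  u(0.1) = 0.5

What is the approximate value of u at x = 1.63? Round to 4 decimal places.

Heun: k1 = f(x_n, u_n); k2 = f(x_n + h, u_n + h·k1); u_{n+1} = u_n + (h/2)·(k1 + k2).
x=0.100000, u=0.500000:
  k1 = f(0.100000, 0.500000) = 0.017500
  k2 = f(0.610000, 0.508925) = 0.524528
  u ← 0.500000 + (0.51/2)·(0.017500 + 0.524528) = 0.638217
x=0.610000, u=0.638217:
  k1 = f(0.610000, 0.638217) = 0.475584
  k2 = f(1.120000, 0.880765) = 0.864003
  u ← 0.638217 + (0.51/2)·(0.475584 + 0.864003) = 0.979812
x=1.120000, u=0.979812:
  k1 = f(1.120000, 0.979812) = 0.803190
  k2 = f(1.630000, 1.389439) = 0.992922
  u ← 0.979812 + (0.51/2)·(0.803190 + 0.992922) = 1.437820
u(1.63) ≈ 1.4378

1.4378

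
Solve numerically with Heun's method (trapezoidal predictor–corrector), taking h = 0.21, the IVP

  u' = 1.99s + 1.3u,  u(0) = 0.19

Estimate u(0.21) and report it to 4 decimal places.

0.2928

Heun: k1 = f(s_n, u_n); k2 = f(s_n + h, u_n + h·k1); u_{n+1} = u_n + (h/2)·(k1 + k2).
s=0.000000, u=0.190000:
  k1 = f(0.000000, 0.190000) = 0.247000
  k2 = f(0.210000, 0.241870) = 0.732331
  u ← 0.190000 + (0.21/2)·(0.247000 + 0.732331) = 0.292830
u(0.21) ≈ 0.2928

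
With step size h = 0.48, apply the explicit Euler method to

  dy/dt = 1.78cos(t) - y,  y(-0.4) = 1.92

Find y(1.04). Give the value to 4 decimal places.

1.6495

Euler: y_{n+1} = y_n + h·f(t_n, y_n).
t=-0.400000, y=1.920000: f=-0.280511 → y ← 1.920000 + 0.48·(-0.280511) = 1.785355
t=0.080000, y=1.785355: f=-0.011047 → y ← 1.785355 + 0.48·(-0.011047) = 1.780052
t=0.560000, y=1.780052: f=-0.271938 → y ← 1.780052 + 0.48·(-0.271938) = 1.649522
y(1.04) ≈ 1.6495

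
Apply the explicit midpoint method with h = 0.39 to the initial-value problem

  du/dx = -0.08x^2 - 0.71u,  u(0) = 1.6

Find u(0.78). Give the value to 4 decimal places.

Midpoint: k1 = f(x_n, u_n); k2 = f(x_n + h/2, u_n + (h/2)·k1); u_{n+1} = u_n + h·k2.
x=0.000000, u=1.600000:
  k1 = f(0.000000, 1.600000) = -1.136000
  k2 = f(0.195000, 1.378480) = -0.981763
  u ← 1.600000 + 0.39·(-0.981763) = 1.217113
x=0.390000, u=1.217113:
  k1 = f(0.390000, 1.217113) = -0.876318
  k2 = f(0.585000, 1.046231) = -0.770202
  u ← 1.217113 + 0.39·(-0.770202) = 0.916734
u(0.78) ≈ 0.9167

0.9167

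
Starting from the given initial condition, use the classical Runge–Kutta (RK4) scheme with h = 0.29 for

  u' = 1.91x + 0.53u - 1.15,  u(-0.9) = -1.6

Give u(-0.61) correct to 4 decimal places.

RK4: k1 = f(x_n, u_n); k2 = f(x_n + h/2, u_n + (h/2)·k1); k3 = f(x_n + h/2, u_n + (h/2)·k2); k4 = f(x_n + h, u_n + h·k3); u_{n+1} = u_n + (h/6)·(k1 + 2k2 + 2k3 + k4).
x=-0.900000, u=-1.600000:
  k1 = f(-0.900000, -1.600000) = -3.717000
  k2 = f(-0.755000, -2.138965) = -3.725701
  k3 = f(-0.755000, -2.140227) = -3.726370
  k4 = f(-0.610000, -2.680647) = -3.735843
  u ← -1.600000 + (0.29/6)·(k1 + 2k2 + 2k3 + k4) = -2.680588
u(-0.61) ≈ -2.6806

-2.6806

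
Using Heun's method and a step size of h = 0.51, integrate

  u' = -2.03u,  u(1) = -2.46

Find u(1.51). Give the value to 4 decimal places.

Heun: k1 = f(s_n, u_n); k2 = f(s_n + h, u_n + h·k1); u_{n+1} = u_n + (h/2)·(k1 + k2).
s=1.000000, u=-2.460000:
  k1 = f(1.000000, -2.460000) = 4.993800
  k2 = f(1.510000, 0.086838) = -0.176281
  u ← -2.460000 + (0.51/2)·(4.993800 + (-0.176281)) = -1.231533
u(1.51) ≈ -1.2315

-1.2315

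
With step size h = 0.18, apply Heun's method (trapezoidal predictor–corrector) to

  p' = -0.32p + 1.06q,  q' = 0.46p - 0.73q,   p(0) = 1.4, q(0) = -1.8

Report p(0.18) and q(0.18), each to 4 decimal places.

Heun on (p,q): k1 = f(x_n, state_n); k2 = f(x_n + h, state_n + h·k1); state_{n+1} = state_n + (h/2)·(k1 + k2).
0.000000: (1.400000, -1.800000)
  k1 = (-2.356000, 1.958000)
  predictor → (0.975920, -1.447560)
  k2 = (-1.846708, 1.505642)
  → (1.021756, -1.488272)
(p(0.18), q(0.18)) ≈ (1.0218, -1.4883)

1.0218, -1.4883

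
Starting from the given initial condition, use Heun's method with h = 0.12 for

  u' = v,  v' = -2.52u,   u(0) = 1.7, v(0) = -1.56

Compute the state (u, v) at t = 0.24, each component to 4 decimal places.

Heun on (u,v): k1 = f(t_n, state_n); k2 = f(t_n + h, state_n + h·k1); state_{n+1} = state_n + (h/2)·(k1 + k2).
0.000000: (1.700000, -1.560000)
  k1 = (-1.560000, -4.284000)
  predictor → (1.512800, -2.074080)
  k2 = (-2.074080, -3.812256)
  → (1.481955, -2.045775)
0.120000: (1.481955, -2.045775)
  k1 = (-2.045775, -3.734527)
  predictor → (1.236462, -2.493919)
  k2 = (-2.493919, -3.115885)
  → (1.209574, -2.456800)
(u(0.24), v(0.24)) ≈ (1.2096, -2.4568)

1.2096, -2.4568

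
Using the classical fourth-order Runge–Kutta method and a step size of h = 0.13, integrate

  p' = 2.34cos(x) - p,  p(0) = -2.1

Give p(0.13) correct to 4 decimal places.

-1.5596

RK4: k1 = f(x_n, p_n); k2 = f(x_n + h/2, p_n + (h/2)·k1); k3 = f(x_n + h/2, p_n + (h/2)·k2); k4 = f(x_n + h, p_n + h·k3); p_{n+1} = p_n + (h/6)·(k1 + 2k2 + 2k3 + k4).
x=0.000000, p=-2.100000:
  k1 = f(0.000000, -2.100000) = 4.440000
  k2 = f(0.065000, -1.811400) = 4.146458
  k3 = f(0.065000, -1.830480) = 4.165539
  k4 = f(0.130000, -1.558480) = 3.878735
  p ← -2.100000 + (0.13/6)·(k1 + 2k2 + 2k3 + k4) = -1.559574
p(0.13) ≈ -1.5596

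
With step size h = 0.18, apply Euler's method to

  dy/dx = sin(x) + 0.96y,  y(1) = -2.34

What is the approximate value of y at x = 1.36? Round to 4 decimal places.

Euler: y_{n+1} = y_n + h·f(x_n, y_n).
x=1.000000, y=-2.340000: f=-1.404929 → y ← -2.340000 + 0.18·(-1.404929) = -2.592887
x=1.180000, y=-2.592887: f=-1.564566 → y ← -2.592887 + 0.18·(-1.564566) = -2.874509
y(1.36) ≈ -2.8745

-2.8745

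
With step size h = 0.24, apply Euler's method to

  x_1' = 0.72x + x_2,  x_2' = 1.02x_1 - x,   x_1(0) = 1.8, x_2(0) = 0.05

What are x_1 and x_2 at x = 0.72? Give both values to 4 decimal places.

Euler on (x_1,x_2): x_1_{n+1} = x_1_n + h·x_1', x_2_{n+1} = x_2_n + h·x_2'.
0.000000: (1.800000, 0.050000); f=(0.050000, 1.836000) → (1.812000, 0.490640)
0.240000: (1.812000, 0.490640); f=(0.663440, 1.608240) → (1.971226, 0.876618)
0.480000: (1.971226, 0.876618); f=(1.222218, 1.530650) → (2.264558, 1.243974)
(x_1(0.72), x_2(0.72)) ≈ (2.2646, 1.2440)

2.2646, 1.2440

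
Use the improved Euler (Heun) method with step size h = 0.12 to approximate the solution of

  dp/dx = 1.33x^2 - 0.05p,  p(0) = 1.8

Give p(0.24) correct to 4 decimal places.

1.7854

Heun: k1 = f(x_n, p_n); k2 = f(x_n + h, p_n + h·k1); p_{n+1} = p_n + (h/2)·(k1 + k2).
x=0.000000, p=1.800000:
  k1 = f(0.000000, 1.800000) = -0.090000
  k2 = f(0.120000, 1.789200) = -0.070308
  p ← 1.800000 + (0.12/2)·(-0.090000 + (-0.070308)) = 1.790382
x=0.120000, p=1.790382:
  k1 = f(0.120000, 1.790382) = -0.070367
  k2 = f(0.240000, 1.781937) = -0.012489
  p ← 1.790382 + (0.12/2)·(-0.070367 + (-0.012489)) = 1.785410
p(0.24) ≈ 1.7854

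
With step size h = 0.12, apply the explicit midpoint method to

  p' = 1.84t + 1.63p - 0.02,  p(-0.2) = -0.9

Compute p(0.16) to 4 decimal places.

-1.6594

Midpoint: k1 = f(t_n, p_n); k2 = f(t_n + h/2, p_n + (h/2)·k1); p_{n+1} = p_n + h·k2.
t=-0.200000, p=-0.900000:
  k1 = f(-0.200000, -0.900000) = -1.855000
  k2 = f(-0.140000, -1.011300) = -1.926019
  p ← -0.900000 + 0.12·(-1.926019) = -1.131122
t=-0.080000, p=-1.131122:
  k1 = f(-0.080000, -1.131122) = -2.010929
  k2 = f(-0.020000, -1.251778) = -2.097198
  p ← -1.131122 + 0.12·(-2.097198) = -1.382786
t=0.040000, p=-1.382786:
  k1 = f(0.040000, -1.382786) = -2.200341
  k2 = f(0.100000, -1.514807) = -2.305135
  p ← -1.382786 + 0.12·(-2.305135) = -1.659402
p(0.16) ≈ -1.6594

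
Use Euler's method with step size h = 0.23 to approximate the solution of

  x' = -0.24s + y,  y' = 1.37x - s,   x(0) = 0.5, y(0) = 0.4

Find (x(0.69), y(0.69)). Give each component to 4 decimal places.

Euler on (x,y): x_{n+1} = x_n + h·x', y_{n+1} = y_n + h·y'.
0.000000: (0.500000, 0.400000); f=(0.400000, 0.685000) → (0.592000, 0.557550)
0.230000: (0.592000, 0.557550); f=(0.502350, 0.581040) → (0.707540, 0.691189)
0.460000: (0.707540, 0.691189); f=(0.580789, 0.509330) → (0.841122, 0.808335)
(x(0.69), y(0.69)) ≈ (0.8411, 0.8083)

0.8411, 0.8083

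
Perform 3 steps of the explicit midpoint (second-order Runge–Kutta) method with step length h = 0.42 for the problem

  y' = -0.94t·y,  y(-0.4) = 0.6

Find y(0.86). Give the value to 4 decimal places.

Midpoint: k1 = f(t_n, y_n); k2 = f(t_n + h/2, y_n + (h/2)·k1); y_{n+1} = y_n + h·k2.
t=-0.400000, y=0.600000:
  k1 = f(-0.400000, 0.600000) = 0.225600
  k2 = f(-0.190000, 0.647376) = 0.115621
  y ← 0.600000 + 0.42·0.115621 = 0.648561
t=0.020000, y=0.648561:
  k1 = f(0.020000, 0.648561) = -0.012193
  k2 = f(0.230000, 0.646000) = -0.139665
  y ← 0.648561 + 0.42·(-0.139665) = 0.589902
t=0.440000, y=0.589902:
  k1 = f(0.440000, 0.589902) = -0.243983
  k2 = f(0.650000, 0.538665) = -0.329124
  y ← 0.589902 + 0.42·(-0.329124) = 0.451669
y(0.86) ≈ 0.4517

0.4517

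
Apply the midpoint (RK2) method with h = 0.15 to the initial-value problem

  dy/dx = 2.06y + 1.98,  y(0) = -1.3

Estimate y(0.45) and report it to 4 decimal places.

-1.8074

Midpoint: k1 = f(x_n, y_n); k2 = f(x_n + h/2, y_n + (h/2)·k1); y_{n+1} = y_n + h·k2.
x=0.000000, y=-1.300000:
  k1 = f(0.000000, -1.300000) = -0.698000
  k2 = f(0.075000, -1.352350) = -0.805841
  y ← -1.300000 + 0.15·(-0.805841) = -1.420876
x=0.150000, y=-1.420876:
  k1 = f(0.150000, -1.420876) = -0.947005
  k2 = f(0.225000, -1.491902) = -1.093317
  y ← -1.420876 + 0.15·(-1.093317) = -1.584874
x=0.300000, y=-1.584874:
  k1 = f(0.300000, -1.584874) = -1.284840
  k2 = f(0.375000, -1.681237) = -1.483348
  y ← -1.584874 + 0.15·(-1.483348) = -1.807376
y(0.45) ≈ -1.8074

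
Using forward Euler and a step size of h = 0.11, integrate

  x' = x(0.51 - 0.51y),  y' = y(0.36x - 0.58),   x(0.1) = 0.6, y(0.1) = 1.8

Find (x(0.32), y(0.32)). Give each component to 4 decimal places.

0.5497, 1.6569

Euler on (x,y): x_{n+1} = x_n + h·x', y_{n+1} = y_n + h·y'.
0.100000: (0.600000, 1.800000); f=(-0.244800, -0.655200) → (0.573072, 1.727928)
0.210000: (0.573072, 1.727928); f=(-0.212749, -0.645716) → (0.549670, 1.656899)
(x(0.32), y(0.32)) ≈ (0.5497, 1.6569)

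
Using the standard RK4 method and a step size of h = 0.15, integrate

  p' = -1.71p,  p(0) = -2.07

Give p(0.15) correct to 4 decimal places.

-1.6017

RK4: k1 = f(x_n, p_n); k2 = f(x_n + h/2, p_n + (h/2)·k1); k3 = f(x_n + h/2, p_n + (h/2)·k2); k4 = f(x_n + h, p_n + h·k3); p_{n+1} = p_n + (h/6)·(k1 + 2k2 + 2k3 + k4).
x=0.000000, p=-2.070000:
  k1 = f(0.000000, -2.070000) = 3.539700
  k2 = f(0.075000, -1.804522) = 3.085733
  k3 = f(0.075000, -1.838570) = 3.143955
  k4 = f(0.150000, -1.598407) = 2.733276
  p ← -2.070000 + (0.15/6)·(k1 + 2k2 + 2k3 + k4) = -1.601691
p(0.15) ≈ -1.6017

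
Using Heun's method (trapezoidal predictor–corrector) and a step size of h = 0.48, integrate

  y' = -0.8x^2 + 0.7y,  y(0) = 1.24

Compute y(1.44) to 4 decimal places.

2.2988

Heun: k1 = f(x_n, y_n); k2 = f(x_n + h, y_n + h·k1); y_{n+1} = y_n + (h/2)·(k1 + k2).
x=0.000000, y=1.240000:
  k1 = f(0.000000, 1.240000) = 0.868000
  k2 = f(0.480000, 1.656640) = 0.975328
  y ← 1.240000 + (0.48/2)·(0.868000 + 0.975328) = 1.682399
x=0.480000, y=1.682399:
  k1 = f(0.480000, 1.682399) = 0.993359
  k2 = f(0.960000, 2.159211) = 0.774168
  y ← 1.682399 + (0.48/2)·(0.993359 + 0.774168) = 2.106605
x=0.960000, y=2.106605:
  k1 = f(0.960000, 2.106605) = 0.737344
  k2 = f(1.440000, 2.460530) = 0.063491
  y ← 2.106605 + (0.48/2)·(0.737344 + 0.063491) = 2.298805
y(1.44) ≈ 2.2988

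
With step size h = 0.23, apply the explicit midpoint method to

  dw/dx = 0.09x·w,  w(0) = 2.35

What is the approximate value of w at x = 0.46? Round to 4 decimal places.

2.3725

Midpoint: k1 = f(x_n, w_n); k2 = f(x_n + h/2, w_n + (h/2)·k1); w_{n+1} = w_n + h·k2.
x=0.000000, w=2.350000:
  k1 = f(0.000000, 2.350000) = 0.000000
  k2 = f(0.115000, 2.350000) = 0.024323
  w ← 2.350000 + 0.23·0.024323 = 2.355594
x=0.230000, w=2.355594:
  k1 = f(0.230000, 2.355594) = 0.048761
  k2 = f(0.345000, 2.361202) = 0.073315
  w ← 2.355594 + 0.23·0.073315 = 2.372457
w(0.46) ≈ 2.3725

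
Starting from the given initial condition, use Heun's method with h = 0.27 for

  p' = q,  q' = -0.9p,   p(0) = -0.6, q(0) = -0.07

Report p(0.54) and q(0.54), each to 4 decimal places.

-0.5585, 0.2211

Heun on (p,q): k1 = f(s_n, state_n); k2 = f(s_n + h, state_n + h·k1); state_{n+1} = state_n + (h/2)·(k1 + k2).
0.000000: (-0.600000, -0.070000)
  k1 = (-0.070000, 0.540000)
  predictor → (-0.618900, 0.075800)
  k2 = (0.075800, 0.557010)
  → (-0.599217, 0.078096)
0.270000: (-0.599217, 0.078096)
  k1 = (0.078096, 0.539295)
  predictor → (-0.578131, 0.223706)
  k2 = (0.223706, 0.520318)
  → (-0.558474, 0.221144)
(p(0.54), q(0.54)) ≈ (-0.5585, 0.2211)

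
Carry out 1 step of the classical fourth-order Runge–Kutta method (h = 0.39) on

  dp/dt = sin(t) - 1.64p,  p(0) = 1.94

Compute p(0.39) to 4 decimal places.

RK4: k1 = f(t_n, p_n); k2 = f(t_n + h/2, p_n + (h/2)·k1); k3 = f(t_n + h/2, p_n + (h/2)·k2); k4 = f(t_n + h, p_n + h·k3); p_{n+1} = p_n + (h/6)·(k1 + 2k2 + 2k3 + k4).
t=0.000000, p=1.940000:
  k1 = f(0.000000, 1.940000) = -3.181600
  k2 = f(0.195000, 1.319588) = -1.970358
  k3 = f(0.195000, 1.555780) = -2.357713
  k4 = f(0.390000, 1.020492) = -1.293418
  p ← 1.940000 + (0.39/6)·(k1 + 2k2 + 2k3 + k4) = 1.086475
p(0.39) ≈ 1.0865

1.0865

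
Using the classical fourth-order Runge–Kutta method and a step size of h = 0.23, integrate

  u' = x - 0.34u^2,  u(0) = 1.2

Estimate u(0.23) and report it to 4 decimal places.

RK4: k1 = f(x_n, u_n); k2 = f(x_n + h/2, u_n + (h/2)·k1); k3 = f(x_n + h/2, u_n + (h/2)·k2); k4 = f(x_n + h, u_n + h·k3); u_{n+1} = u_n + (h/6)·(k1 + 2k2 + 2k3 + k4).
x=0.000000, u=1.200000:
  k1 = f(0.000000, 1.200000) = -0.489600
  k2 = f(0.115000, 1.143696) = -0.329734
  k3 = f(0.115000, 1.162081) = -0.344147
  k4 = f(0.230000, 1.120846) = -0.197141
  u ← 1.200000 + (0.23/6)·(k1 + 2k2 + 2k3 + k4) = 1.122011
u(0.23) ≈ 1.1220

1.1220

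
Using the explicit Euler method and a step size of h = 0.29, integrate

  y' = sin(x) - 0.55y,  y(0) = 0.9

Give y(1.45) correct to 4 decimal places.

Euler: y_{n+1} = y_n + h·f(x_n, y_n).
x=0.000000, y=0.900000: f=-0.495000 → y ← 0.900000 + 0.29·(-0.495000) = 0.756450
x=0.290000, y=0.756450: f=-0.130095 → y ← 0.756450 + 0.29·(-0.130095) = 0.718722
x=0.580000, y=0.718722: f=0.152727 → y ← 0.718722 + 0.29·0.152727 = 0.763013
x=0.870000, y=0.763013: f=0.344672 → y ← 0.763013 + 0.29·0.344672 = 0.862968
x=1.160000, y=0.862968: f=0.442171 → y ← 0.862968 + 0.29·0.442171 = 0.991197
y(1.45) ≈ 0.9912

0.9912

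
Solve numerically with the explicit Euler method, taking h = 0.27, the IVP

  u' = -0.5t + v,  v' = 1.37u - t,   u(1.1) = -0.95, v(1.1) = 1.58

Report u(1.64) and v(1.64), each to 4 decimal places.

-0.6053, 0.3132

Euler on (u,v): u_{n+1} = u_n + h·u', v_{n+1} = v_n + h·v'.
1.100000: (-0.950000, 1.580000); f=(1.030000, -2.401500) → (-0.671900, 0.931595)
1.370000: (-0.671900, 0.931595); f=(0.246595, -2.290503) → (-0.605319, 0.313159)
(u(1.64), v(1.64)) ≈ (-0.6053, 0.3132)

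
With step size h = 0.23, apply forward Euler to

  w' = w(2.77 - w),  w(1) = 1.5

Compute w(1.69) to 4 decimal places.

Euler: w_{n+1} = w_n + h·f(x_n, w_n).
x=1.000000, w=1.500000: f=1.905000 → w ← 1.500000 + 0.23·1.905000 = 1.938150
x=1.230000, w=1.938150: f=1.612250 → w ← 1.938150 + 0.23·1.612250 = 2.308968
x=1.460000, w=2.308968: f=1.064509 → w ← 2.308968 + 0.23·1.064509 = 2.553805
w(1.69) ≈ 2.5538

2.5538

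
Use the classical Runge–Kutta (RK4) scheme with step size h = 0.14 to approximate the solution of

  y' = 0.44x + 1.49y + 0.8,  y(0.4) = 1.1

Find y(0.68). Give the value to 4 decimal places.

2.0285

RK4: k1 = f(x_n, y_n); k2 = f(x_n + h/2, y_n + (h/2)·k1); k3 = f(x_n + h/2, y_n + (h/2)·k2); k4 = f(x_n + h, y_n + h·k3); y_{n+1} = y_n + (h/6)·(k1 + 2k2 + 2k3 + k4).
x=0.400000, y=1.100000:
  k1 = f(0.400000, 1.100000) = 2.615000
  k2 = f(0.470000, 1.283050) = 2.918545
  k3 = f(0.470000, 1.304298) = 2.950204
  k4 = f(0.540000, 1.513029) = 3.292013
  y ← 1.100000 + (0.14/6)·(k1 + 2k2 + 2k3 + k4) = 1.511705
x=0.540000, y=1.511705:
  k1 = f(0.540000, 1.511705) = 3.290041
  k2 = f(0.610000, 1.742008) = 3.663992
  k3 = f(0.610000, 1.768185) = 3.702995
  k4 = f(0.680000, 2.030125) = 4.124086
  y ← 1.511705 + (0.14/6)·(k1 + 2k2 + 2k3 + k4) = 2.028494
y(0.68) ≈ 2.0285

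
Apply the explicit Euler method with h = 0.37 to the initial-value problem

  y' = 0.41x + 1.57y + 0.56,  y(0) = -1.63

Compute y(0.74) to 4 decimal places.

Euler: y_{n+1} = y_n + h·f(x_n, y_n).
x=0.000000, y=-1.630000: f=-1.999100 → y ← -1.630000 + 0.37·(-1.999100) = -2.369667
x=0.370000, y=-2.369667: f=-3.008677 → y ← -2.369667 + 0.37·(-3.008677) = -3.482878
y(0.74) ≈ -3.4829

-3.4829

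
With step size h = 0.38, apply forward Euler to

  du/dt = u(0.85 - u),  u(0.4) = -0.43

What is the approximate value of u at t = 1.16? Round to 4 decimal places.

-1.0008

Euler: u_{n+1} = u_n + h·f(t_n, u_n).
t=0.400000, u=-0.430000: f=-0.550400 → u ← -0.430000 + 0.38·(-0.550400) = -0.639152
t=0.780000, u=-0.639152: f=-0.951794 → u ← -0.639152 + 0.38·(-0.951794) = -1.000834
u(1.16) ≈ -1.0008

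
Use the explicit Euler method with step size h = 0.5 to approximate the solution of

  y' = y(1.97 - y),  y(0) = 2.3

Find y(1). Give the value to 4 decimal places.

1.9680

Euler: y_{n+1} = y_n + h·f(t_n, y_n).
t=0.000000, y=2.300000: f=-0.759000 → y ← 2.300000 + 0.5·(-0.759000) = 1.920500
t=0.500000, y=1.920500: f=0.095065 → y ← 1.920500 + 0.5·0.095065 = 1.968032
y(1) ≈ 1.9680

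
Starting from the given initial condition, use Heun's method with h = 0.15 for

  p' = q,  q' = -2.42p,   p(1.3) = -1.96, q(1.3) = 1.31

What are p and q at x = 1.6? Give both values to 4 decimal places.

-1.3657, 2.5525

Heun on (p,q): k1 = f(x_n, state_n); k2 = f(x_n + h, state_n + h·k1); state_{n+1} = state_n + (h/2)·(k1 + k2).
1.300000: (-1.960000, 1.310000)
  k1 = (1.310000, 4.743200)
  predictor → (-1.763500, 2.021480)
  k2 = (2.021480, 4.267670)
  → (-1.710139, 1.985815)
1.450000: (-1.710139, 1.985815)
  k1 = (1.985815, 4.138536)
  predictor → (-1.412267, 2.606596)
  k2 = (2.606596, 3.417685)
  → (-1.365708, 2.552532)
(p(1.6), q(1.6)) ≈ (-1.3657, 2.5525)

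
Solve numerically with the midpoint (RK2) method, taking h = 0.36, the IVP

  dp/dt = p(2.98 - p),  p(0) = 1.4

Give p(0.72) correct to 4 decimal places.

2.6096

Midpoint: k1 = f(t_n, p_n); k2 = f(t_n + h/2, p_n + (h/2)·k1); p_{n+1} = p_n + h·k2.
t=0.000000, p=1.400000:
  k1 = f(0.000000, 1.400000) = 2.212000
  k2 = f(0.180000, 1.798160) = 2.125137
  p ← 1.400000 + 0.36·2.125137 = 2.165049
t=0.360000, p=2.165049:
  k1 = f(0.360000, 2.165049) = 1.764408
  k2 = f(0.540000, 2.482643) = 1.234760
  p ← 2.165049 + 0.36·1.234760 = 2.609563
p(0.72) ≈ 2.6096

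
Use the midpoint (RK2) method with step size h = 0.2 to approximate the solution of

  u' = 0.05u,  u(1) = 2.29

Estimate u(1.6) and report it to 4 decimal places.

2.3597

Midpoint: k1 = f(s_n, u_n); k2 = f(s_n + h/2, u_n + (h/2)·k1); u_{n+1} = u_n + h·k2.
s=1.000000, u=2.290000:
  k1 = f(1.000000, 2.290000) = 0.114500
  k2 = f(1.100000, 2.301450) = 0.115073
  u ← 2.290000 + 0.2·0.115073 = 2.313014
s=1.200000, u=2.313014:
  k1 = f(1.200000, 2.313014) = 0.115651
  k2 = f(1.300000, 2.324580) = 0.116229
  u ← 2.313014 + 0.2·0.116229 = 2.336260
s=1.400000, u=2.336260:
  k1 = f(1.400000, 2.336260) = 0.116813
  k2 = f(1.500000, 2.347942) = 0.117397
  u ← 2.336260 + 0.2·0.117397 = 2.359740
u(1.6) ≈ 2.3597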